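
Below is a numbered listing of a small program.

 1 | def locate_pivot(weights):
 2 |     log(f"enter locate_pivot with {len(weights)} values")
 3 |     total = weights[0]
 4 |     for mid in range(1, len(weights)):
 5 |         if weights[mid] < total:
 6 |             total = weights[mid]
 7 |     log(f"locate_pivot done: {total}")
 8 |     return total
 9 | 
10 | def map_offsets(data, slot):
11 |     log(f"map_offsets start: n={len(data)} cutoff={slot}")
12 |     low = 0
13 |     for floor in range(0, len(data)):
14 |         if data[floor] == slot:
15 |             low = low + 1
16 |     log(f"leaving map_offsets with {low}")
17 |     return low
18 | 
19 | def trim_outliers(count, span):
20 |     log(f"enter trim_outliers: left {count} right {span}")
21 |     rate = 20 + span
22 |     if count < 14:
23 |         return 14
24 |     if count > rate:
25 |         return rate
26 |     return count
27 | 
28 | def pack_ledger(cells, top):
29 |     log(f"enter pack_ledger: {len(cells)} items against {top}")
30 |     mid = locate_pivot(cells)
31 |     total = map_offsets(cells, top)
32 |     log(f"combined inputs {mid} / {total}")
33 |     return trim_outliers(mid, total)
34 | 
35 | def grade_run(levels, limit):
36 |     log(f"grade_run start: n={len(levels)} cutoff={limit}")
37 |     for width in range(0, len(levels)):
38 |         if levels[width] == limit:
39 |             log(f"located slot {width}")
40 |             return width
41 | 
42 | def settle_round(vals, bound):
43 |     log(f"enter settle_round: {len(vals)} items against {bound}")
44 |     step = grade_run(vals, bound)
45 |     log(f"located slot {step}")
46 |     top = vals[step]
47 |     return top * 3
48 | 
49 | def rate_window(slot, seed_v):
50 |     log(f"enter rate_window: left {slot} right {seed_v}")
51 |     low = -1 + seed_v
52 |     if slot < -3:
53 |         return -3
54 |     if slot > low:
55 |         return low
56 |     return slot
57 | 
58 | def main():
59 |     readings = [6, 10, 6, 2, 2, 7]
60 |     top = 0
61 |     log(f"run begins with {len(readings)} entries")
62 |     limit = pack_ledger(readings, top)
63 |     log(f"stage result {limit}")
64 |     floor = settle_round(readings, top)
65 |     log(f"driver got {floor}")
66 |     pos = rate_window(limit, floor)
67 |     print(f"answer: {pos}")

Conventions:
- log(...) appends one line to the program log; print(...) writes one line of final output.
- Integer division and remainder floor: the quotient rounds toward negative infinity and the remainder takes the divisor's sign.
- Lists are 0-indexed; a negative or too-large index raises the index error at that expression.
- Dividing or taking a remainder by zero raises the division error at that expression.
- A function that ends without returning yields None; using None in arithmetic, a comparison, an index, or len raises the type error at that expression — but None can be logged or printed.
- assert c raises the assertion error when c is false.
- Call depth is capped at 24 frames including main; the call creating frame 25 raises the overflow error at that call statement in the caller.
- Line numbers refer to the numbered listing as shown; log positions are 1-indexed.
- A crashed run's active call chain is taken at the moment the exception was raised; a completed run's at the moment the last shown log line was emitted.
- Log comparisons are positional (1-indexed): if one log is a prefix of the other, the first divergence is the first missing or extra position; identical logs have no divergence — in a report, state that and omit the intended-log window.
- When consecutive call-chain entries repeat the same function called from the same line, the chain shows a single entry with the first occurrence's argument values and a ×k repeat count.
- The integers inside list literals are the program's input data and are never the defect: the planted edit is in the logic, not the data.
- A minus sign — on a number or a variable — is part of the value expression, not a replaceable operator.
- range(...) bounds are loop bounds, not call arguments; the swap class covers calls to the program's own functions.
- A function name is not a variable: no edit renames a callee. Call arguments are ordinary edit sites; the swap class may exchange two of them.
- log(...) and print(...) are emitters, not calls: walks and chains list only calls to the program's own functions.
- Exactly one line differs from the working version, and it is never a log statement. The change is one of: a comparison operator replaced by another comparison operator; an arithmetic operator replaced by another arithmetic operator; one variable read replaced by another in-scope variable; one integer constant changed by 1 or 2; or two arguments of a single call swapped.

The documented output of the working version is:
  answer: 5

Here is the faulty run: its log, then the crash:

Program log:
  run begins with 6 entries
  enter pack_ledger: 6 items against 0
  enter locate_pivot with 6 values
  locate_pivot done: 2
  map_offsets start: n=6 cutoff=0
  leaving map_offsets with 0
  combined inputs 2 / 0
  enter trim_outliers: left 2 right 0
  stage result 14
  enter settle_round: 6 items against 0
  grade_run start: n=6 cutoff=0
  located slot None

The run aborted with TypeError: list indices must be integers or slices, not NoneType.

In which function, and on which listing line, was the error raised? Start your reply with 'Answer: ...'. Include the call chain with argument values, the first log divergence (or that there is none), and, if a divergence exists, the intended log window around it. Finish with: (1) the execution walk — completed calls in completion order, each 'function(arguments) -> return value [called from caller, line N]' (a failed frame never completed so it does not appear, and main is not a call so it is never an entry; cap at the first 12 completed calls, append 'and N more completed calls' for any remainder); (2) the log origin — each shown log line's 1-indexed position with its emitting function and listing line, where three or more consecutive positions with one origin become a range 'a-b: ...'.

Answer: the error was raised in settle_round, line 46.
Core observation: The earliest visible damage is log position 2 — 'enter pack_ledger: 6 items against 0' rather than the intended 'enter pack_ledger: 6 items against 2'.
Call chain: main -> settle_round([6, 10, 6, 2, 2, 7], 0) (called at line 64).
First divergence: at position 2 the run shows 'enter pack_ledger: 6 items against 0' where the working version logs 'enter pack_ledger: 6 items against 2'.
Intended log window:
  1: run begins with 6 entries
  2: enter pack_ledger: 6 items against 2
  3: enter locate_pivot with 6 values
Execution walk:
  locate_pivot([6, 10, 6, 2, 2, 7]) -> 2  [called from pack_ledger, line 30]
  map_offsets([6, 10, 6, 2, 2, 7], 0) -> 0  [called from pack_ledger, line 31]
  trim_outliers(2, 0) -> 14  [called from pack_ledger, line 33]
  pack_ledger([6, 10, 6, 2, 2, 7], 0) -> 14  [called from main, line 62]
  grade_run([6, 10, 6, 2, 2, 7], 0) -> None  [called from settle_round, line 44]
Origin of each log line:
  1 — main, line 61
  2 — pack_ledger, line 29
  3 — locate_pivot, line 2
  4 — locate_pivot, line 7
  5 — map_offsets, line 11
  6 — map_offsets, line 16
  7 — pack_ledger, line 32
  8 — trim_outliers, line 20
  9 — main, line 63
  10 — settle_round, line 43
  11 — grade_run, line 36
  12 — settle_round, line 45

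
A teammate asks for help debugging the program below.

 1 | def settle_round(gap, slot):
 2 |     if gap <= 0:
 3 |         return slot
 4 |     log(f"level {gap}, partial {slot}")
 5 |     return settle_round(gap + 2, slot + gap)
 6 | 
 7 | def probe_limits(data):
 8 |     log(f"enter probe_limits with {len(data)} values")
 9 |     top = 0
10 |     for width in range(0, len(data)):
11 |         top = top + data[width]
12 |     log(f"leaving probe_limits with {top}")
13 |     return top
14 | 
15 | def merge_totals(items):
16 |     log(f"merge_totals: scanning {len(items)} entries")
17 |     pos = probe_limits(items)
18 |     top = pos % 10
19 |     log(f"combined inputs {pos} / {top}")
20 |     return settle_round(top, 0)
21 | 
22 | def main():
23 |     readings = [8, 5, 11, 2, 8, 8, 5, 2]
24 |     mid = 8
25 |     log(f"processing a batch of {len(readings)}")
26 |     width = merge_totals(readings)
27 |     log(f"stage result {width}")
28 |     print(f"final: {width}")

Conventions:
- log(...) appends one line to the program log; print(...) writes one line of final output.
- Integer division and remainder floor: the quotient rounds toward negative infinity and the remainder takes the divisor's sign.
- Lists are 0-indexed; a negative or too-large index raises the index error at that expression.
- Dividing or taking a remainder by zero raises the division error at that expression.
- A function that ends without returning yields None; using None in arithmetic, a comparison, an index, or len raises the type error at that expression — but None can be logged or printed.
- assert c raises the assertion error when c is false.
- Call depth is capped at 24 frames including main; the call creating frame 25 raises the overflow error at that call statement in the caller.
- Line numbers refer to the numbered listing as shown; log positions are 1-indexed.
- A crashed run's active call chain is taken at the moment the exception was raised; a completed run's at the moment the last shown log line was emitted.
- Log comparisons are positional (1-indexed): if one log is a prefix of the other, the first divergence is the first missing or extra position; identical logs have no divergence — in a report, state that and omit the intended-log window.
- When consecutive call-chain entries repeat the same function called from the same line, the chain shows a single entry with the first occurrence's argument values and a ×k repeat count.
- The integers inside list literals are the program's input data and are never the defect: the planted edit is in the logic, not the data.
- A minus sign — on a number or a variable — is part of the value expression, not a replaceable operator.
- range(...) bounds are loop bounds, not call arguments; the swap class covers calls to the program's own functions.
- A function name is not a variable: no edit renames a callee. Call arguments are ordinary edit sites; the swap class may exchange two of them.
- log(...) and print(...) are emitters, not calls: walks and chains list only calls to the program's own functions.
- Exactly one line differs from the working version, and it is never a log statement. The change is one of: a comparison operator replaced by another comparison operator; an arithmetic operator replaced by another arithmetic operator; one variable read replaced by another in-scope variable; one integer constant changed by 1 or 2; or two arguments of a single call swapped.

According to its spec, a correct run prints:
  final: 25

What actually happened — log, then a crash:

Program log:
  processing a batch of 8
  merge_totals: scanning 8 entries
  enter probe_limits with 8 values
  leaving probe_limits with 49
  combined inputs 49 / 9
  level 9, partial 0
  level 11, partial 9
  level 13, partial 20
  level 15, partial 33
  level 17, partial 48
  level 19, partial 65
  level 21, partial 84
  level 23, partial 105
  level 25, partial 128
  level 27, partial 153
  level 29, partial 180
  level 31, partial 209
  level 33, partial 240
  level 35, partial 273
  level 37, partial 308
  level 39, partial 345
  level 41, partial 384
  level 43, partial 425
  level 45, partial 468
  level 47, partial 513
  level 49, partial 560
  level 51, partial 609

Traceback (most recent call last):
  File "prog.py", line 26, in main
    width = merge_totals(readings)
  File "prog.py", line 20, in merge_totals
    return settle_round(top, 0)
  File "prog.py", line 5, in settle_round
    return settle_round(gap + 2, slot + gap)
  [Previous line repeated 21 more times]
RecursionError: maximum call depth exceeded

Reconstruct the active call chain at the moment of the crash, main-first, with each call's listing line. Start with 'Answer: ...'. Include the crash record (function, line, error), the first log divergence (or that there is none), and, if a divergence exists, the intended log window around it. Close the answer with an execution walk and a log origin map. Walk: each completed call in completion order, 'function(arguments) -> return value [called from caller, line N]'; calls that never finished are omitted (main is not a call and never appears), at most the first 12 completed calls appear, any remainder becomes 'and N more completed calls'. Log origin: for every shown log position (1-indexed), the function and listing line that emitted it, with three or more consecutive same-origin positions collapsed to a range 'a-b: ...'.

Answer: main -> merge_totals (called at line 26) -> settle_round (called at line 20) -> settle_round (called at line 5) ×21.
Core observation: Position 7 is the first bad log line: 'level 11, partial 9' should read 'level 7, partial 9'.
Crash: settle_round, line 5, RecursionError.
First divergence: at position 7 the run shows 'level 11, partial 9' where the working version logs 'level 7, partial 9'.
Intended log window:
  5: combined inputs 49 / 9
  6: level 9, partial 0
  7: level 7, partial 9
  8: level 5, partial 16
Execution walk:
  probe_limits([8, 5, 11, 2, 8, 8, 5, 2]) -> 49  [called from merge_totals, line 17]
Origin of each log line:
  1 — main, line 25
  2 — merge_totals, line 16
  3 — probe_limits, line 8
  4 — probe_limits, line 12
  5 — merge_totals, line 19
  6-27 — settle_round, line 4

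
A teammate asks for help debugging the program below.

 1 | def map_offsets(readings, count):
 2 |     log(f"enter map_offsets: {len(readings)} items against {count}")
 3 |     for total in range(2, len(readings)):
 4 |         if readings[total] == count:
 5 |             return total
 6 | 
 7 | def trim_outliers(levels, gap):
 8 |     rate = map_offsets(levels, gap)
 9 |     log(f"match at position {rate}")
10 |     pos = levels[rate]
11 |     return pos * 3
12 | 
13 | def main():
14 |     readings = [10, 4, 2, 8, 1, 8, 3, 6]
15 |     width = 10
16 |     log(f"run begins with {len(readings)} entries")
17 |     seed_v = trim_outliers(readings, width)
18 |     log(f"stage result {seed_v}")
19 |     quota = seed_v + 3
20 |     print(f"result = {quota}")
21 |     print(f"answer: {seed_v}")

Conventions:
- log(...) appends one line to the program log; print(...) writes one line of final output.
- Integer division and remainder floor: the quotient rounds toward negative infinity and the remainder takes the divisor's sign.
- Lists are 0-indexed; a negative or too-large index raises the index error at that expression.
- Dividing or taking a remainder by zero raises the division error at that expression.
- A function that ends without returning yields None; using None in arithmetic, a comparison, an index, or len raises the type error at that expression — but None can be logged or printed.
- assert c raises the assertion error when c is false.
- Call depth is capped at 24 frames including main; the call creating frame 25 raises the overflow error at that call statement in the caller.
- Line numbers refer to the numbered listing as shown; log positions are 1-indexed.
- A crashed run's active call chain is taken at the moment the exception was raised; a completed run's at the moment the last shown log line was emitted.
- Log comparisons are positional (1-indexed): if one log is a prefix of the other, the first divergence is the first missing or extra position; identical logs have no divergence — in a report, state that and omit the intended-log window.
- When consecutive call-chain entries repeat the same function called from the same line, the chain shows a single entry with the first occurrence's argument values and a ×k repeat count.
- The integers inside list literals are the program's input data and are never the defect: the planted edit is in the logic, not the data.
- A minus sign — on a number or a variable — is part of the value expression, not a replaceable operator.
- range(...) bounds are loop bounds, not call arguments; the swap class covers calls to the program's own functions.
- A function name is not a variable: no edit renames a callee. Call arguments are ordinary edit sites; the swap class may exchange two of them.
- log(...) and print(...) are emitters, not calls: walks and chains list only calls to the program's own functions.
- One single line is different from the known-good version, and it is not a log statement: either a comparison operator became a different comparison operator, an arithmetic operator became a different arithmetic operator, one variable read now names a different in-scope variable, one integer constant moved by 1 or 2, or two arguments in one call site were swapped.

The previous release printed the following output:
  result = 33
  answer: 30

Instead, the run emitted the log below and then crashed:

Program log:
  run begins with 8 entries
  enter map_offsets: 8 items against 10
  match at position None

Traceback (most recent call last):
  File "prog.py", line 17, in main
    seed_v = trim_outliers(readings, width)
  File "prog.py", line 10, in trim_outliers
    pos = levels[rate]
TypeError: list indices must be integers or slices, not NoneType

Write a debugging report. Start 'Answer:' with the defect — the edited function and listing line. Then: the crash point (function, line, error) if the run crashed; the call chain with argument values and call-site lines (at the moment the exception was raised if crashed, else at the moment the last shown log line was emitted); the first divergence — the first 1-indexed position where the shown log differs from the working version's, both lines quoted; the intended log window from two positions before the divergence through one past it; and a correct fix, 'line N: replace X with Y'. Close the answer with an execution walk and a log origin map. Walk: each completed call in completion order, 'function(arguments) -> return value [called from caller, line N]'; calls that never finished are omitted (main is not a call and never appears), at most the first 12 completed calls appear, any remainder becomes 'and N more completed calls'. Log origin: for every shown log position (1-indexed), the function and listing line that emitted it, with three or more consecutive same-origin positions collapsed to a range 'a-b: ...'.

Answer: the defect is in map_offsets at line 3.
Key observation: The log first diverges at position 3: the faulty run prints 'match at position None' where the working version prints 'match at position 0'.
Crash: trim_outliers, line 10, TypeError.
Call chain: main -> trim_outliers([10, 4, 2, 8, 1, 8, 3, 6], 10) (called at line 17).
First divergence: position 3 — the shown line 'match at position None' should read 'match at position 0'.
Intended log window:
  1: run begins with 8 entries
  2: enter map_offsets: 8 items against 10
  3: match at position 0
  4: stage result 30
Execution walk:
  map_offsets([10, 4, 2, 8, 1, 8, 3, 6], 10) -> None  [called from trim_outliers, line 8]
Log origins:
  1: from main, line 16
  2: from map_offsets, line 2
  3: from trim_outliers, line 9
A correct fix: line 3: replace `2` with `0`.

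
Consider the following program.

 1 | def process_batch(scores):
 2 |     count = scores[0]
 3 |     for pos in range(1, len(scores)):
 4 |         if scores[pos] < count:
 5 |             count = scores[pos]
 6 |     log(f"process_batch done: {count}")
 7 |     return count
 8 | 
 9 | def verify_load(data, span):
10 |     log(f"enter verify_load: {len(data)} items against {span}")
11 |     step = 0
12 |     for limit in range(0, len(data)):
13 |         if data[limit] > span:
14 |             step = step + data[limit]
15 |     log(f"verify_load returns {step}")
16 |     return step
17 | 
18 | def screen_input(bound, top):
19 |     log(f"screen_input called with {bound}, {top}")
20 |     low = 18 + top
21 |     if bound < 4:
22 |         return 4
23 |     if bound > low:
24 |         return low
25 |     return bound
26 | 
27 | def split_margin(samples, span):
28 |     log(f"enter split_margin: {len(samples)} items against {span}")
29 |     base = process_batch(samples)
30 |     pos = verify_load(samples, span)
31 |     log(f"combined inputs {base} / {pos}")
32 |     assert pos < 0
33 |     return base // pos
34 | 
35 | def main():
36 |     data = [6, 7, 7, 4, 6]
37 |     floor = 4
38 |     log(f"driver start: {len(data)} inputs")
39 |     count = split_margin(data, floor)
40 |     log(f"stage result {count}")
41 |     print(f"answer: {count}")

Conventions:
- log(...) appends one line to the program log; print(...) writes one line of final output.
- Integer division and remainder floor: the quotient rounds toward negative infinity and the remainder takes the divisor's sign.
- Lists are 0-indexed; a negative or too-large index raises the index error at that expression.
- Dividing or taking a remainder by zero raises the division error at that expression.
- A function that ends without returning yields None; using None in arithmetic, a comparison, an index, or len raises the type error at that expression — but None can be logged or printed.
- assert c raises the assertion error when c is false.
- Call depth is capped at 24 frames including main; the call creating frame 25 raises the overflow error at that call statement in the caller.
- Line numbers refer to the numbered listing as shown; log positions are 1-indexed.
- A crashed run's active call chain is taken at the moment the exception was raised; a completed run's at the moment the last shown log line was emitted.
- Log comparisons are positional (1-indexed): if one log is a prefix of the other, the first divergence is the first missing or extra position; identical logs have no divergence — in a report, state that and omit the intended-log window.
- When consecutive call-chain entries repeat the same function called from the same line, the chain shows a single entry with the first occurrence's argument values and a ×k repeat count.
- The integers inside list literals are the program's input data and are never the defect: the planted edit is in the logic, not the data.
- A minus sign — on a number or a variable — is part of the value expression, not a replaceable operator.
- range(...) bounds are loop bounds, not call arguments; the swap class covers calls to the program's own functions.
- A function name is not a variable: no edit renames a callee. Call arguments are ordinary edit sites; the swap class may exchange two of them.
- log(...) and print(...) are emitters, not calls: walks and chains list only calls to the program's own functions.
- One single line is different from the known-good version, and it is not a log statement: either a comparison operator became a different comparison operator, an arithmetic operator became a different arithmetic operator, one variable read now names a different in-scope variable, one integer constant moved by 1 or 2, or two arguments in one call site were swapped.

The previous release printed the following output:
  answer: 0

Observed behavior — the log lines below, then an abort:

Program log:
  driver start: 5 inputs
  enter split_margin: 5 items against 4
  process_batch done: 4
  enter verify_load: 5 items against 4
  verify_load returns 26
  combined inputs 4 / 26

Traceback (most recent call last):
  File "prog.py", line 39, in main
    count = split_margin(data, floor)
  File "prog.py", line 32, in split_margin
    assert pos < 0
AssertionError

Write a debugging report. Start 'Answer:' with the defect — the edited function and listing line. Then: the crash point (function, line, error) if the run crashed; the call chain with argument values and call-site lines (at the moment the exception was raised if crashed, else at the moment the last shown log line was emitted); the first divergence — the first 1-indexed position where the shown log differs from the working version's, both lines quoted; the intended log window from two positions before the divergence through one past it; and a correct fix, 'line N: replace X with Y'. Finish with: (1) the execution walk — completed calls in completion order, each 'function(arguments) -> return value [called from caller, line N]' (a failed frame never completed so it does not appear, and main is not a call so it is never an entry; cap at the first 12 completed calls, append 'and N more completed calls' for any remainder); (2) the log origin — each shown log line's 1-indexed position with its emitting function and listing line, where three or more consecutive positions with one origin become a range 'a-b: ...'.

Answer: the defect is in split_margin at line 32.
The tell: Only 6 log lines were emitted before the run died; the intended continuation was 'stage result 0'.
Crash: split_margin, line 32, AssertionError.
Call chain: main -> split_margin([6, 7, 7, 4, 6], 4) (called at line 39).
First divergence: position 7; the shown log stops at 6 lines while the working version next logs 'stage result 0'.
Intended log window:
  5: verify_load returns 26
  6: combined inputs 4 / 26
  7: stage result 0
Execution walk:
  process_batch([6, 7, 7, 4, 6]) -> 4  [called from split_margin, line 29]
  verify_load([6, 7, 7, 4, 6], 4) -> 26  [called from split_margin, line 30]
Log origin:
  1: emitted by main (line 38)
  2: emitted by split_margin (line 28)
  3: emitted by process_batch (line 6)
  4: emitted by verify_load (line 10)
  5: emitted by verify_load (line 15)
  6: emitted by split_margin (line 31)
A correct fix: line 32: replace `<` with `>`.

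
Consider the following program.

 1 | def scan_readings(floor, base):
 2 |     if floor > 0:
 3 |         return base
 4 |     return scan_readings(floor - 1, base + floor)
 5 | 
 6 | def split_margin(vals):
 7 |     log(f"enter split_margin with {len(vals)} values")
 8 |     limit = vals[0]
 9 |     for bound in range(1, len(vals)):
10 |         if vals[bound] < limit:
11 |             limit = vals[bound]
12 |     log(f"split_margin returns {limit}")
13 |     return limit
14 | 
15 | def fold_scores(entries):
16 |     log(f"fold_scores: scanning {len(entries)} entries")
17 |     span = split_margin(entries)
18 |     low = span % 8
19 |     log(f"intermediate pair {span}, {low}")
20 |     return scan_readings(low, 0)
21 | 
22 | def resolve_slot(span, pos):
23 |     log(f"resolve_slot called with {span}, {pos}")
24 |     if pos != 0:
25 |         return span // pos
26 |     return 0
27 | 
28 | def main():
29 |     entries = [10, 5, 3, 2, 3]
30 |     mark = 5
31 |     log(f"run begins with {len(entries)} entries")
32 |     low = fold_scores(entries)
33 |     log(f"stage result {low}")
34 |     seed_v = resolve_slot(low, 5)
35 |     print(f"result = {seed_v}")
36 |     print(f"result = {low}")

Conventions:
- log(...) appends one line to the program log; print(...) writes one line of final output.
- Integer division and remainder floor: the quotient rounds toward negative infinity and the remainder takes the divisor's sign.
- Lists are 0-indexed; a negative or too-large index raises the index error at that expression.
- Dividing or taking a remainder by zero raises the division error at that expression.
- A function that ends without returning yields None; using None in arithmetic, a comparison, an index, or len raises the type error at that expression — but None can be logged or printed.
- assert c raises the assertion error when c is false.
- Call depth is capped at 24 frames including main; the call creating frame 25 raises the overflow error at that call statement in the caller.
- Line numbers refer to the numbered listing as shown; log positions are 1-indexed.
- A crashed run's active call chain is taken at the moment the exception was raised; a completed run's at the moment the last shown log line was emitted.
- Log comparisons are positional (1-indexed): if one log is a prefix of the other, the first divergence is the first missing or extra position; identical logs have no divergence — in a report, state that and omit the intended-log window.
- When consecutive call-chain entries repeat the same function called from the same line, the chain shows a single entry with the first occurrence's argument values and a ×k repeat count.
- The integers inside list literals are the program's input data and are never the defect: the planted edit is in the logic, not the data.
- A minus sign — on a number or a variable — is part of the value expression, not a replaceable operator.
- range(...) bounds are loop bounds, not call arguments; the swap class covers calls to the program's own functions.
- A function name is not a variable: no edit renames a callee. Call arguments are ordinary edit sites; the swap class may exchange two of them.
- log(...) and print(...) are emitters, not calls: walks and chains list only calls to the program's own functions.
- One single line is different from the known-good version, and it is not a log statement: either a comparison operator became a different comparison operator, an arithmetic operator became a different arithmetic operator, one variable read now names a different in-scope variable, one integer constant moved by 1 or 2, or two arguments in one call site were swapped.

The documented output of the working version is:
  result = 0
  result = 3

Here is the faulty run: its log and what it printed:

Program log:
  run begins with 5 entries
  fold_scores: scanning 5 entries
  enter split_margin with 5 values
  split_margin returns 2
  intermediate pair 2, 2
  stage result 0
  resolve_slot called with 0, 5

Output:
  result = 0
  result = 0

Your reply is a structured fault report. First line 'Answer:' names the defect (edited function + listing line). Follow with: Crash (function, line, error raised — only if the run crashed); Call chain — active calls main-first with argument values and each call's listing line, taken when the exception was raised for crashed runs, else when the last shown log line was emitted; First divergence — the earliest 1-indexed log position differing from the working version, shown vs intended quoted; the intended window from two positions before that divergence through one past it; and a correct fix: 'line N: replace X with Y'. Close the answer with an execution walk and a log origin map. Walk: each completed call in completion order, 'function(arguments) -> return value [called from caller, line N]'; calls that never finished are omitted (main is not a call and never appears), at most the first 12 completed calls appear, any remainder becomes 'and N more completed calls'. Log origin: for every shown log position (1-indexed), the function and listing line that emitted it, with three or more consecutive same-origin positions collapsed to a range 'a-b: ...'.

Answer: the defect is in scan_readings at line 2.
Key fact: Position 6 is the first bad log line: 'stage result 0' should read 'stage result 3'.
Call chain: main -> resolve_slot(0, 5) (called at line 34).
First divergence: position 6 — the shown line 'stage result 0' should read 'stage result 3'.
Intended log window:
  4: split_margin returns 2
  5: intermediate pair 2, 2
  6: stage result 3
  7: resolve_slot called with 3, 5
Execution walk:
  split_margin([10, 5, 3, 2, 3]) -> 2  [called from fold_scores, line 17]
  scan_readings(2, 0) -> 0  [called from fold_scores, line 20]
  fold_scores([10, 5, 3, 2, 3]) -> 0  [called from main, line 32]
  resolve_slot(0, 5) -> 0  [called from main, line 34]
Origin of each log line:
  1: from main, line 31
  2: from fold_scores, line 16
  3: from split_margin, line 7
  4: from split_margin, line 12
  5: from fold_scores, line 19
  6: from main, line 33
  7: from resolve_slot, line 23
A correct fix: line 2: replace `>` with `<=`.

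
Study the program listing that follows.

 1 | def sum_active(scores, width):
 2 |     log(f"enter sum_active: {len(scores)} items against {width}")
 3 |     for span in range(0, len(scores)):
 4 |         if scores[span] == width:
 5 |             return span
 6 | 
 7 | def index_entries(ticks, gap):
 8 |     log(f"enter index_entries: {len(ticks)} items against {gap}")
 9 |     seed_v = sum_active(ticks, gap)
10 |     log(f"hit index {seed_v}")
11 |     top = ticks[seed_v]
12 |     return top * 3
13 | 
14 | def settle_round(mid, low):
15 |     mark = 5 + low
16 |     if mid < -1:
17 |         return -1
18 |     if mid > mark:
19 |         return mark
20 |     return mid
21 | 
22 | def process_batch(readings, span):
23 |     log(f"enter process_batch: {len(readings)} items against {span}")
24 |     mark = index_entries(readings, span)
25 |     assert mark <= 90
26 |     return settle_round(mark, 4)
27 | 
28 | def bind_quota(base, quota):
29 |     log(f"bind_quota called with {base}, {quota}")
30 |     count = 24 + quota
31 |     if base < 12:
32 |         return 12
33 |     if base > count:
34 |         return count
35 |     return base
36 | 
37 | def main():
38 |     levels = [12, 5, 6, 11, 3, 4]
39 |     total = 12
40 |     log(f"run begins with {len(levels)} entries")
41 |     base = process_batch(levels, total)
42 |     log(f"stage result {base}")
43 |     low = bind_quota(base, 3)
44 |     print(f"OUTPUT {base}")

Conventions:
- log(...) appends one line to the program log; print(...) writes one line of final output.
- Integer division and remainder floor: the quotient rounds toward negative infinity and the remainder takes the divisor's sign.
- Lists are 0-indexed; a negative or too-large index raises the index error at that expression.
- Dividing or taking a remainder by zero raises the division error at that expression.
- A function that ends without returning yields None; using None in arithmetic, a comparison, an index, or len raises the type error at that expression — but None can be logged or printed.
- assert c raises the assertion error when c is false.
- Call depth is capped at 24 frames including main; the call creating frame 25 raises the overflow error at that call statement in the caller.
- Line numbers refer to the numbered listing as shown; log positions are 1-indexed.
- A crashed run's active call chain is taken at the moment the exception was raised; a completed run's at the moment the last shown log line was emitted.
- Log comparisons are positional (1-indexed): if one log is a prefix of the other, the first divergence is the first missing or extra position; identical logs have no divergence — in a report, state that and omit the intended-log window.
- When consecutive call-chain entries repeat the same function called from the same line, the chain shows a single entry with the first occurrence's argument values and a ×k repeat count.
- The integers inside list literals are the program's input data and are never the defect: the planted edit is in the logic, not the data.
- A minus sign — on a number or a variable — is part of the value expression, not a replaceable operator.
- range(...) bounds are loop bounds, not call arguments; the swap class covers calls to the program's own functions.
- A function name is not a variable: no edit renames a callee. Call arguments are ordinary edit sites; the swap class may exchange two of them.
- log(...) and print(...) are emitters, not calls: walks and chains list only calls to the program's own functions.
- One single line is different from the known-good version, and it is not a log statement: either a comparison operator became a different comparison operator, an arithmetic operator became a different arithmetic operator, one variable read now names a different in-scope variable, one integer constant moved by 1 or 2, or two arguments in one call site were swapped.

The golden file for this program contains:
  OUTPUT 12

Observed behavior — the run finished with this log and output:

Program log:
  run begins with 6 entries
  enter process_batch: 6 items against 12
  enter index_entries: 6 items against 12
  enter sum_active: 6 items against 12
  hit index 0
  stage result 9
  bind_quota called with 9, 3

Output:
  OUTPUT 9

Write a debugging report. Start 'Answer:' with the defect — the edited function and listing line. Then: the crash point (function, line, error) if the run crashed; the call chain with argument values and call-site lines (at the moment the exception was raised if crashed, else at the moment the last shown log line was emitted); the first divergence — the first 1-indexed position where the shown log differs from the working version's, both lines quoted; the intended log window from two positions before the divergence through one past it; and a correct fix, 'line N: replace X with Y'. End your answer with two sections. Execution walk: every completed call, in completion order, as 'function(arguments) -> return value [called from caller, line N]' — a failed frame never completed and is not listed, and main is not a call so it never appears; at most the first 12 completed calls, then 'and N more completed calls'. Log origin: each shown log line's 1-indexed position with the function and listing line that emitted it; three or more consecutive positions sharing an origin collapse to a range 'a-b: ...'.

Answer: the defect is in main at line 44.
Key fact: The logs agree in full; only the final output differs.
Call chain: main -> bind_quota(9, 3) (called at line 43).
First divergence: none; the two logs match at every position.
Execution walk:
  sum_active([12, 5, 6, 11, 3, 4], 12) -> 0  [called from index_entries, line 9]
  index_entries([12, 5, 6, 11, 3, 4], 12) -> 36  [called from process_batch, line 24]
  settle_round(36, 4) -> 9  [called from process_batch, line 26]
  process_batch([12, 5, 6, 11, 3, 4], 12) -> 9  [called from main, line 41]
  bind_quota(9, 3) -> 12  [called from main, line 43]
Log origins:
  1: logged in main at line 40
  2: logged in process_batch at line 23
  3: logged in index_entries at line 8
  4: logged in sum_active at line 2
  5: logged in index_entries at line 10
  6: logged in main at line 42
  7: logged in bind_quota at line 29
A correct fix: line 44: replace `base` with `low`.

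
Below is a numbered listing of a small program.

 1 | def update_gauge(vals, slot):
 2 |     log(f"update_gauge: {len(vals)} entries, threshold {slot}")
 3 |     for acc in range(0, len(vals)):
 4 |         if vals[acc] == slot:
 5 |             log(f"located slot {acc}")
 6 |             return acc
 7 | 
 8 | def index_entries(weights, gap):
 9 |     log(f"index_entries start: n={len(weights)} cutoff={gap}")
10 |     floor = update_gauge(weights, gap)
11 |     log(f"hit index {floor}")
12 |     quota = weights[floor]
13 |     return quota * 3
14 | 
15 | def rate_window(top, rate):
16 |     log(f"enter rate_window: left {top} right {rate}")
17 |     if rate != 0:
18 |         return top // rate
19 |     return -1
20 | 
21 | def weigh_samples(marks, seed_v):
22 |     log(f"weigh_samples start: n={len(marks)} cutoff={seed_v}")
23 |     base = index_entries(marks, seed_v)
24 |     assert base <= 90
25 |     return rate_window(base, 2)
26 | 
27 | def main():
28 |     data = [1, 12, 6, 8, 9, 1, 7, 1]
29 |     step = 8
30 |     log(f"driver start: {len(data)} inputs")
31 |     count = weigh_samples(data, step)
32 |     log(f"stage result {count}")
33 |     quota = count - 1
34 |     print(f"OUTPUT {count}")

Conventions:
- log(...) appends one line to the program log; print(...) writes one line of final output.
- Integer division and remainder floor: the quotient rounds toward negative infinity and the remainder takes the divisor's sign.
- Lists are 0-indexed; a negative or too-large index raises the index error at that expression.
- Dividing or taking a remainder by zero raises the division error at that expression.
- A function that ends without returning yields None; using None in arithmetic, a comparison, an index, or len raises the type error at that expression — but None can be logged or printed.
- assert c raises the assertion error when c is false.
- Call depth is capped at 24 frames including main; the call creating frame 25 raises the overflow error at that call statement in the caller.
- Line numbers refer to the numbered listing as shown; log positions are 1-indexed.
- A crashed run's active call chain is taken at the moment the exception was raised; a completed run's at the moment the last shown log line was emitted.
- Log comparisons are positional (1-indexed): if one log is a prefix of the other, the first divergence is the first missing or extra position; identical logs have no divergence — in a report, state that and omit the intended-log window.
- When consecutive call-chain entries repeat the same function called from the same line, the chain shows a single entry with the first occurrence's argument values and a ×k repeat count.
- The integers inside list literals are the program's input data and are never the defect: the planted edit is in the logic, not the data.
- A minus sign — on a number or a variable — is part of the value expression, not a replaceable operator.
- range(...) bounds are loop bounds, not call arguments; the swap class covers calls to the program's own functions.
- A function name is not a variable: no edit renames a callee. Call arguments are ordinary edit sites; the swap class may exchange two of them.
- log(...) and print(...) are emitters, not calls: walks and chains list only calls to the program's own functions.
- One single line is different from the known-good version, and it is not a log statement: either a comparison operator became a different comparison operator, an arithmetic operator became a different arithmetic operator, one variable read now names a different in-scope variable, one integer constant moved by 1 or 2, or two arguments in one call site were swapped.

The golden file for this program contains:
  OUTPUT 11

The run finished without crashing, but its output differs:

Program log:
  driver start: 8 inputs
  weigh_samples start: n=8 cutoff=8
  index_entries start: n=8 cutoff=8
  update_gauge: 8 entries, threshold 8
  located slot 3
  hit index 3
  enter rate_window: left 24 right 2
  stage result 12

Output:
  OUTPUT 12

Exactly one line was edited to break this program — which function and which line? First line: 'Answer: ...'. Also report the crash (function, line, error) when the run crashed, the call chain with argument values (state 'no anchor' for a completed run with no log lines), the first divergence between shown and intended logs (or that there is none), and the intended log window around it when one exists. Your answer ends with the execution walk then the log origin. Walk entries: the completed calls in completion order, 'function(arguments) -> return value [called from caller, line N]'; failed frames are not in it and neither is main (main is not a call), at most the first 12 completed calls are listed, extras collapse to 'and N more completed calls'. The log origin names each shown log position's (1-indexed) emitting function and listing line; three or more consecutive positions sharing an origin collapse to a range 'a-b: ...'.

Answer: the defect is in main at line 34.
The tell: The two runs log identically and part ways only at the printed values.
Call chain: main.
First divergence: none (the log streams are identical).
Execution walk:
  update_gauge([1, 12, 6, 8, 9, 1, 7, 1], 8) -> 3  [called from index_entries, line 10]
  index_entries([1, 12, 6, 8, 9, 1, 7, 1], 8) -> 24  [called from weigh_samples, line 23]
  rate_window(24, 2) -> 12  [called from weigh_samples, line 25]
  weigh_samples([1, 12, 6, 8, 9, 1, 7, 1], 8) -> 12  [called from main, line 31]
Log line origins:
  1: logged in main at line 30
  2: logged in weigh_samples at line 22
  3: logged in index_entries at line 9
  4: logged in update_gauge at line 2
  5: logged in update_gauge at line 5
  6: logged in index_entries at line 11
  7: logged in rate_window at line 16
  8: logged in main at line 32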